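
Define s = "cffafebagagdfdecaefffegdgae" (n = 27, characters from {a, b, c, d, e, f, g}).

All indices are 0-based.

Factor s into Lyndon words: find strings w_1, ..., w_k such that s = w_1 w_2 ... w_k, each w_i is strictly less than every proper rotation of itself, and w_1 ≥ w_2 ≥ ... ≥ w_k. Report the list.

emit factor 1: 'cff' (i=0, period=3)
emit factor 2: 'afebagagdfdec' (i=3, period=13)
emit factor 3: 'aefffegdg' (i=16, period=9)
emit factor 4: 'ae' (i=25, period=2)

["cff", "afebagagdfdec", "aefffegdg", "ae"]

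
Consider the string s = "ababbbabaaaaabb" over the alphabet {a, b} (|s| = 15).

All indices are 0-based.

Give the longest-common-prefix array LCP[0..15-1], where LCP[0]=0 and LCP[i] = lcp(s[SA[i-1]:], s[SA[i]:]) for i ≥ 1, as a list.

sorted suffixes:
  #0 SA[0]=8  'aaaaabb'
  #1 SA[1]=9  'aaaabb'
  #2 SA[2]=10  'aaabb'
  #3 SA[3]=11  'aabb'
  #4 SA[4]=6  'abaaaaabb'
  #5 SA[5]=0  'ababbbabaaaaabb'
  #6 SA[6]=12  'abb'
  #7 SA[7]=2  'abbbabaaaaabb'
  #8 SA[8]=14  'b'
  #9 SA[9]=7  'baaaaabb'
  #10 SA[10]=5  'babaaaaabb'
  #11 SA[11]=1  'babbbabaaaaabb'
  #12 SA[12]=13  'bb'
  #13 SA[13]=4  'bbabaaaaabb'
  #14 SA[14]=3  'bbbabaaaaabb'

SA = [8, 9, 10, 11, 6, 0, 12, 2, 14, 7, 5, 1, 13, 4, 3]
[i] adj suffixes → lcp
  [1] 8/9 → 4 ('aaaa')
  [2] 9/10 → 3 ('aaa')
  [3] 10/11 → 2 ('aa')
  [4] 11/6 → 1 ('a')
  [5] 6/0 → 3 ('aba')
  [6] 0/12 → 2 ('ab')
  [7] 12/2 → 3 ('abb')
  [8] 2/14 → 0 ('')
  [9] 14/7 → 1 ('b')
  [10] 7/5 → 2 ('ba')
  [11] 5/1 → 3 ('bab')
  [12] 1/13 → 1 ('b')
  [13] 13/4 → 2 ('bb')
  [14] 4/3 → 2 ('bb')

[0, 4, 3, 2, 1, 3, 2, 3, 0, 1, 2, 3, 1, 2, 2]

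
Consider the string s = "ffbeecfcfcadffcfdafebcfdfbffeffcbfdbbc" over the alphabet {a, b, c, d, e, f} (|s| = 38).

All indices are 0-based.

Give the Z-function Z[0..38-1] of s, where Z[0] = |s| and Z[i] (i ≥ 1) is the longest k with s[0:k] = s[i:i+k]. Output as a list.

Z[0]=38
i=1: fresh scan; Z[1]=1 grow→box=[1,2)
i=2: fresh scan; Z[2]=0
i=3: fresh scan; Z[3]=0
i=4: fresh scan; Z[4]=0
i=5: fresh scan; Z[5]=0
i=6: fresh scan; Z[6]=1 grow→box=[6,7)
i=7: fresh scan; Z[7]=0
i=8: fresh scan; Z[8]=1 grow→box=[8,9)
i=9: fresh scan; Z[9]=0
i=10: fresh scan; Z[10]=0
i=11: fresh scan; Z[11]=0
i=12: fresh scan; Z[12]=2 grow→box=[12,14)
i=13: min(r-i=1, Z[1]=1)=1; Z[13]=1
i=14: fresh scan; Z[14]=0
i=15: fresh scan; Z[15]=1 grow→box=[15,16)
i=16: fresh scan; Z[16]=0
i=17: fresh scan; Z[17]=0
i=18: fresh scan; Z[18]=1 grow→box=[18,19)
i=19: fresh scan; Z[19]=0
i=20: fresh scan; Z[20]=0
i=21: fresh scan; Z[21]=0
i=22: fresh scan; Z[22]=1 grow→box=[22,23)
i=23: fresh scan; Z[23]=0
i=24: fresh scan; Z[24]=1 grow→box=[24,25)
i=25: fresh scan; Z[25]=0
i=26: fresh scan; Z[26]=2 grow→box=[26,28)
i=27: min(r-i=1, Z[1]=1)=1; Z[27]=1
i=28: fresh scan; Z[28]=0
i=29: fresh scan; Z[29]=2 grow→box=[29,31)
i=30: min(r-i=1, Z[1]=1)=1; Z[30]=1
i=31: fresh scan; Z[31]=0
i=32: fresh scan; Z[32]=0
i=33: fresh scan; Z[33]=1 grow→box=[33,34)
i=34: fresh scan; Z[34]=0
i=35: fresh scan; Z[35]=0
i=36: fresh scan; Z[36]=0
i=37: fresh scan; Z[37]=0

[38, 1, 0, 0, 0, 0, 1, 0, 1, 0, 0, 0, 2, 1, 0, 1, 0, 0, 1, 0, 0, 0, 1, 0, 1, 0, 2, 1, 0, 2, 1, 0, 0, 1, 0, 0, 0, 0]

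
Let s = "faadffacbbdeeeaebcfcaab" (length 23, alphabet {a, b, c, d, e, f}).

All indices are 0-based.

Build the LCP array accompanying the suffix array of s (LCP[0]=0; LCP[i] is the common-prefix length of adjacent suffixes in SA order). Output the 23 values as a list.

rank→(start, suffix):
  0 → (20, 'aab')
  1 → (1, 'aadffacbbdeeeaebcfcaab')
  2 → (21, 'ab')
  3 → (6, 'acbbdeeeaebcfcaab')
  4 → (2, 'adffacbbdeeeaebcfcaab')
  5 → (14, 'aebcfcaab')
  6 → (22, 'b')
  7 → (8, 'bbdeeeaebcfcaab')
  8 → (16, 'bcfcaab')
  9 → (9, 'bdeeeaebcfcaab')
  10 → (19, 'caab')
  11 → (7, 'cbbdeeeaebcfcaab')
  12 → (17, 'cfcaab')
  13 → (10, 'deeeaebcfcaab')
  14 → (3, 'dffacbbdeeeaebcfcaab')
  15 → (13, 'eaebcfcaab')
  16 → (15, 'ebcfcaab')
  17 → (12, 'eeaebcfcaab')
  18 → (11, 'eeeaebcfcaab')
  19 → (0, 'faadffacbbdeeeaebcfcaab')
  20 → (5, 'facbbdeeeaebcfcaab')
  21 → (18, 'fcaab')
  22 → (4, 'ffacbbdeeeaebcfcaab')

SA = [20, 1, 21, 6, 2, 14, 22, 8, 16, 9, 19, 7, 17, 10, 3, 13, 15, 12, 11, 0, 5, 18, 4]
i: (SA[i-1],SA[i]) lcp shared
  1: (20,1) 2 'aa'
  2: (1,21) 1 'a'
  3: (21,6) 1 'a'
  4: (6,2) 1 'a'
  5: (2,14) 1 'a'
  6: (14,22) 0 ''
  7: (22,8) 1 'b'
  8: (8,16) 1 'b'
  9: (16,9) 1 'b'
  10: (9,19) 0 ''
  11: (19,7) 1 'c'
  12: (7,17) 1 'c'
  13: (17,10) 0 ''
  14: (10,3) 1 'd'
  15: (3,13) 0 ''
  16: (13,15) 1 'e'
  17: (15,12) 1 'e'
  18: (12,11) 2 'ee'
  19: (11,0) 0 ''
  20: (0,5) 2 'fa'
  21: (5,18) 1 'f'
  22: (18,4) 1 'f'

[0, 2, 1, 1, 1, 1, 0, 1, 1, 1, 0, 1, 1, 0, 1, 0, 1, 1, 2, 0, 2, 1, 1]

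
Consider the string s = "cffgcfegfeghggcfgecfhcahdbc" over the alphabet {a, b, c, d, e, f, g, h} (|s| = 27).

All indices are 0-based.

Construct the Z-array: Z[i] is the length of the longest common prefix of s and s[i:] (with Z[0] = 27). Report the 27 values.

Z[0]=27
i=1: fresh scan; Z[1]=0
i=2: fresh scan; Z[2]=0
i=3: fresh scan; Z[3]=0
i=4: fresh scan; Z[4]=2 scan→box=[4,6)
i=5: min(r-i=1, Z[1]=0)=0; Z[5]=0
i=6: fresh scan; Z[6]=0
i=7: fresh scan; Z[7]=0
i=8: fresh scan; Z[8]=0
i=9: fresh scan; Z[9]=0
i=10: fresh scan; Z[10]=0
i=11: fresh scan; Z[11]=0
i=12: fresh scan; Z[12]=0
i=13: fresh scan; Z[13]=0
i=14: fresh scan; Z[14]=2 scan→box=[14,16)
i=15: min(r-i=1, Z[1]=0)=0; Z[15]=0
i=16: fresh scan; Z[16]=0
i=17: fresh scan; Z[17]=0
i=18: fresh scan; Z[18]=2 scan→box=[18,20)
i=19: min(r-i=1, Z[1]=0)=0; Z[19]=0
i=20: fresh scan; Z[20]=0
i=21: fresh scan; Z[21]=1 scan→box=[21,22)
i=22: fresh scan; Z[22]=0
i=23: fresh scan; Z[23]=0
i=24: fresh scan; Z[24]=0
i=25: fresh scan; Z[25]=0
i=26: fresh scan; Z[26]=1 scan→box=[26,27)

[27, 0, 0, 0, 2, 0, 0, 0, 0, 0, 0, 0, 0, 0, 2, 0, 0, 0, 2, 0, 0, 1, 0, 0, 0, 0, 1]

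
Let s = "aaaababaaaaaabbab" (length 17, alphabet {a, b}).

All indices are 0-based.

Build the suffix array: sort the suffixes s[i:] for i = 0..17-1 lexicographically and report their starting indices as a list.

[7, 8, 0, 9, 1, 10, 2, 11, 15, 5, 3, 12, 16, 6, 14, 4, 13]

rank→(start, suffix):
  0 → (7, 'aaaaaabbab')
  1 → (8, 'aaaaabbab')
  2 → (0, 'aaaababaaaaaabbab')
  3 → (9, 'aaaabbab')
  4 → (1, 'aaababaaaaaabbab')
  5 → (10, 'aaabbab')
  6 → (2, 'aababaaaaaabbab')
  7 → (11, 'aabbab')
  8 → (15, 'ab')
  9 → (5, 'abaaaaaabbab')
  10 → (3, 'ababaaaaaabbab')
  11 → (12, 'abbab')
  12 → (16, 'b')
  13 → (6, 'baaaaaabbab')
  14 → (14, 'bab')
  15 → (4, 'babaaaaaabbab')
  16 → (13, 'bbab')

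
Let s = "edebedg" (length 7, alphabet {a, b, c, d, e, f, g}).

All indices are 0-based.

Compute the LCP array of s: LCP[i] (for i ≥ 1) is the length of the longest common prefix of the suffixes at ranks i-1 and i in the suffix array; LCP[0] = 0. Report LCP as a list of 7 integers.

[0, 0, 1, 0, 1, 2, 0]

rank→(start, suffix):
  0 → (3, 'bedg')
  1 → (1, 'debedg')
  2 → (5, 'dg')
  3 → (2, 'ebedg')
  4 → (0, 'edebedg')
  5 → (4, 'edg')
  6 → (6, 'g')

SA = [3, 1, 5, 2, 0, 4, 6]
i: (SA[i-1],SA[i]) lcp shared
  1: (3,1) 0 ''
  2: (1,5) 1 'd'
  3: (5,2) 0 ''
  4: (2,0) 1 'e'
  5: (0,4) 2 'ed'
  6: (4,6) 0 ''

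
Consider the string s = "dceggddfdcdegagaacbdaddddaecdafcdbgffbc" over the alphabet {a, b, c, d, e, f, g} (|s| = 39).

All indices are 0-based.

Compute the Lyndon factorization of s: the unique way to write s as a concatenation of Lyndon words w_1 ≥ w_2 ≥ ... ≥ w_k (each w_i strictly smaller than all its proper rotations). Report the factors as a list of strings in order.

emit factor 1: 'd' (i=0, period=1)
emit factor 2: 'ceggddfd' (i=1, period=8)
emit factor 3: 'cdeg' (i=9, period=4)
emit factor 4: 'ag' (i=13, period=2)
emit factor 5: 'aacbdaddddaecdafcdbgffbc' (i=15, period=24)

["d", "ceggddfd", "cdeg", "ag", "aacbdaddddaecdafcdbgffbc"]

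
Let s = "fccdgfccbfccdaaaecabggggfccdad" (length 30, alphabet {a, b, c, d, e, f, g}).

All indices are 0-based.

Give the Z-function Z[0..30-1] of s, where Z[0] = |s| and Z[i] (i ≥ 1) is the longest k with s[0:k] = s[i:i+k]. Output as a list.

[30, 0, 0, 0, 0, 3, 0, 0, 0, 4, 0, 0, 0, 0, 0, 0, 0, 0, 0, 0, 0, 0, 0, 0, 4, 0, 0, 0, 0, 0]

Z[0]=30
i=1: outside box; Z[1]=0
i=2: outside box; Z[2]=0
i=3: outside box; Z[3]=0
i=4: outside box; Z[4]=0
i=5: outside box; Z[5]=3 grow→box=[5,8)
i=6: min(r-i=2, Z[1]=0)=0; Z[6]=0
i=7: min(r-i=1, Z[2]=0)=0; Z[7]=0
i=8: outside box; Z[8]=0
i=9: outside box; Z[9]=4 grow→box=[9,13)
i=10: min(r-i=3, Z[1]=0)=0; Z[10]=0
i=11: min(r-i=2, Z[2]=0)=0; Z[11]=0
i=12: min(r-i=1, Z[3]=0)=0; Z[12]=0
i=13: outside box; Z[13]=0
i=14: outside box; Z[14]=0
i=15: outside box; Z[15]=0
i=16: outside box; Z[16]=0
i=17: outside box; Z[17]=0
i=18: outside box; Z[18]=0
i=19: outside box; Z[19]=0
i=20: outside box; Z[20]=0
i=21: outside box; Z[21]=0
i=22: outside box; Z[22]=0
i=23: outside box; Z[23]=0
i=24: outside box; Z[24]=4 grow→box=[24,28)
i=25: min(r-i=3, Z[1]=0)=0; Z[25]=0
i=26: min(r-i=2, Z[2]=0)=0; Z[26]=0
i=27: min(r-i=1, Z[3]=0)=0; Z[27]=0
i=28: outside box; Z[28]=0
i=29: outside box; Z[29]=0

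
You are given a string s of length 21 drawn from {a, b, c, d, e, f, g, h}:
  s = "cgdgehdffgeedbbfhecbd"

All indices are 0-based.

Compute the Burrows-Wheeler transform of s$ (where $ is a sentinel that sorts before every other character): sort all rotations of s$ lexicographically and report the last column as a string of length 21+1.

ddcbe$behgheggdfbcfdef

rank  rotation                last
    0  $cgdgehdffgeedbbfhecbd  d
    1  bbfhecbd$cgdgehdffgeed  d
    2  bd$cgdgehdffgeedbbfhec  c
    3  bfhecbd$cgdgehdffgeedb  b
    4  cbd$cgdgehdffgeedbbfhe  e
    5  cgdgehdffgeedbbfhecbd$  $
    6  d$cgdgehdffgeedbbfhecb  b
    7  dbbfhecbd$cgdgehdffgee  e
    8  dffgeedbbfhecbd$cgdgeh  h
    9  dgehdffgeedbbfhecbd$cg  g
   10  ecbd$cgdgehdffgeedbbfh  h
   11  edbbfhecbd$cgdgehdffge  e
   12  eedbbfhecbd$cgdgehdffg  g
   13  ehdffgeedbbfhecbd$cgdg  g
   14  ffgeedbbfhecbd$cgdgehd  d
   15  fgeedbbfhecbd$cgdgehdf  f
   16  fhecbd$cgdgehdffgeedbb  b
   17  gdgehdffgeedbbfhecbd$c  c
   18  geedbbfhecbd$cgdgehdff  f
   19  gehdffgeedbbfhecbd$cgd  d
   20  hdffgeedbbfhecbd$cgdge  e
   21  hecbd$cgdgehdffgeedbbf  f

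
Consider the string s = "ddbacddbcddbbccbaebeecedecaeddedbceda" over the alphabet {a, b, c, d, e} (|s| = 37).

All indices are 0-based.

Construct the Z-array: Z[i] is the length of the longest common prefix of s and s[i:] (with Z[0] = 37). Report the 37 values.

[37, 1, 0, 0, 0, 3, 1, 0, 0, 3, 1, 0, 0, 0, 0, 0, 0, 0, 0, 0, 0, 0, 0, 1, 0, 0, 0, 0, 2, 1, 0, 1, 0, 0, 0, 1, 0]

Z[0]=37
i=1: outside box; Z[1]=1 scan→box=[1,2)
i=2: outside box; Z[2]=0
i=3: outside box; Z[3]=0
i=4: outside box; Z[4]=0
i=5: outside box; Z[5]=3 scan→box=[5,8)
i=6: min(r-i=2, Z[1]=1)=1; Z[6]=1
i=7: min(r-i=1, Z[2]=0)=0; Z[7]=0
i=8: outside box; Z[8]=0
i=9: outside box; Z[9]=3 scan→box=[9,12)
i=10: min(r-i=2, Z[1]=1)=1; Z[10]=1
i=11: min(r-i=1, Z[2]=0)=0; Z[11]=0
i=12: outside box; Z[12]=0
i=13: outside box; Z[13]=0
i=14: outside box; Z[14]=0
i=15: outside box; Z[15]=0
i=16: outside box; Z[16]=0
i=17: outside box; Z[17]=0
i=18: outside box; Z[18]=0
i=19: outside box; Z[19]=0
i=20: outside box; Z[20]=0
i=21: outside box; Z[21]=0
i=22: outside box; Z[22]=0
i=23: outside box; Z[23]=1 scan→box=[23,24)
i=24: outside box; Z[24]=0
i=25: outside box; Z[25]=0
i=26: outside box; Z[26]=0
i=27: outside box; Z[27]=0
i=28: outside box; Z[28]=2 scan→box=[28,30)
i=29: min(r-i=1, Z[1]=1)=1; Z[29]=1
i=30: outside box; Z[30]=0
i=31: outside box; Z[31]=1 scan→box=[31,32)
i=32: outside box; Z[32]=0
i=33: outside box; Z[33]=0
i=34: outside box; Z[34]=0
i=35: outside box; Z[35]=1 scan→box=[35,36)
i=36: outside box; Z[36]=0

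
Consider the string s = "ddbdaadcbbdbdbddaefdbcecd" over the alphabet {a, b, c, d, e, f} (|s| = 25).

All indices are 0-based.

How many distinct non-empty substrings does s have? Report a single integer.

294

sorted suffixes:
  #0 SA[0]=4  'aadcbbdbdbddaefdbcecd'
  #1 SA[1]=5  'adcbbdbdbddaefdbcecd'
  #2 SA[2]=16  'aefdbcecd'
  #3 SA[3]=8  'bbdbdbddaefdbcecd'
  #4 SA[4]=20  'bcecd'
  #5 SA[5]=2  'bdaadcbbdbdbddaefdbcecd'
  #6 SA[6]=9  'bdbdbddaefdbcecd'
  #7 SA[7]=11  'bdbddaefdbcecd'
  #8 SA[8]=13  'bddaefdbcecd'
  #9 SA[9]=7  'cbbdbdbddaefdbcecd'
  #10 SA[10]=23  'cd'
  #11 SA[11]=21  'cecd'
  #12 SA[12]=24  'd'
  #13 SA[13]=3  'daadcbbdbdbddaefdbcecd'
  #14 SA[14]=15  'daefdbcecd'
  #15 SA[15]=19  'dbcecd'
  #16 SA[16]=1  'dbdaadcbbdbdbddaefdbcecd'
  #17 SA[17]=10  'dbdbddaefdbcecd'
  #18 SA[18]=12  'dbddaefdbcecd'
  #19 SA[19]=6  'dcbbdbdbddaefdbcecd'
  #20 SA[20]=14  'ddaefdbcecd'
  #21 SA[21]=0  'ddbdaadcbbdbdbddaefdbcecd'
  #22 SA[22]=22  'ecd'
  #23 SA[23]=17  'efdbcecd'
  #24 SA[24]=18  'fdbcecd'

SA = [4, 5, 16, 8, 20, 2, 9, 11, 13, 7, 23, 21, 24, 3, 15, 19, 1, 10, 12, 6, 14, 0, 22, 17, 18]
rank  pair      lcp
   1  s[4:],s[5:]  1  'a'
   2  s[5:],s[16:]  1  'a'
   3  s[16:],s[8:]  0  ''
   4  s[8:],s[20:]  1  'b'
   5  s[20:],s[2:]  1  'b'
   6  s[2:],s[9:]  2  'bd'
   7  s[9:],s[11:]  4  'bdbd'
   8  s[11:],s[13:]  2  'bd'
   9  s[13:],s[7:]  0  ''
  10  s[7:],s[23:]  1  'c'
  11  s[23:],s[21:]  1  'c'
  12  s[21:],s[24:]  0  ''
  13  s[24:],s[3:]  1  'd'
  14  s[3:],s[15:]  2  'da'
  15  s[15:],s[19:]  1  'd'
  16  s[19:],s[1:]  2  'db'
  17  s[1:],s[10:]  3  'dbd'
  18  s[10:],s[12:]  3  'dbd'
  19  s[12:],s[6:]  1  'd'
  20  s[6:],s[14:]  1  'd'
  21  s[14:],s[0:]  2  'dd'
  22  s[0:],s[22:]  0  ''
  23  s[22:],s[17:]  1  'e'
  24  s[17:],s[18:]  0  ''

n(n+1)/2 = 25·26/2 = 325
Σ LCP = 0 + 1 + 1 + 0 + 1 + 1 + 2 + 4 + 2 + 0 + 1 + 1 + 0 + 1 + 2 + 1 + 2 + 3 + 3 + 1 + 1 + 2 + 0 + 1 + 0 = 31
distinct = 325 − 31 = 294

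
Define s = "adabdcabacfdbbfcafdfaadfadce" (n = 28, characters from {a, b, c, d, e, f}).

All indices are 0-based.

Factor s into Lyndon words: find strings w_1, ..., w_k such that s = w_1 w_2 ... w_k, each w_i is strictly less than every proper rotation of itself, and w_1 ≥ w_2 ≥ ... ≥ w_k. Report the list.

["ad", "abdc", "abacfdbbfcafdf", "aadfadce"]

emit factor 1: 'ad' (i=0, period=2)
emit factor 2: 'abdc' (i=2, period=4)
emit factor 3: 'abacfdbbfcafdf' (i=6, period=14)
emit factor 4: 'aadfadce' (i=20, period=8)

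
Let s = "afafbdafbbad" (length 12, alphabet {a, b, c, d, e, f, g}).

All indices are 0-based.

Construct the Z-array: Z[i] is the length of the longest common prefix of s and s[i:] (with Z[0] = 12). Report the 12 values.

Z[0]=12
i=1: outside box; Z[1]=0
i=2: outside box; Z[2]=2 scan→box=[2,4)
i=3: min(r-i=1, Z[1]=0)=0; Z[3]=0
i=4: outside box; Z[4]=0
i=5: outside box; Z[5]=0
i=6: outside box; Z[6]=2 scan→box=[6,8)
i=7: min(r-i=1, Z[1]=0)=0; Z[7]=0
i=8: outside box; Z[8]=0
i=9: outside box; Z[9]=0
i=10: outside box; Z[10]=1 scan→box=[10,11)
i=11: outside box; Z[11]=0

[12, 0, 2, 0, 0, 0, 2, 0, 0, 0, 1, 0]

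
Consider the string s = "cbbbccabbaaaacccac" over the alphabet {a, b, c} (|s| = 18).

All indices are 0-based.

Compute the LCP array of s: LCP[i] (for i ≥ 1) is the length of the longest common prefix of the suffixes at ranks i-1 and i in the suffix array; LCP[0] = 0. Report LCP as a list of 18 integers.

[0, 3, 2, 1, 1, 2, 0, 1, 2, 2, 1, 0, 1, 2, 1, 1, 3, 2]

rank→(start, suffix):
  0 → (9, 'aaaacccac')
  1 → (10, 'aaacccac')
  2 → (11, 'aacccac')
  3 → (6, 'abbaaaacccac')
  4 → (16, 'ac')
  5 → (12, 'acccac')
  6 → (8, 'baaaacccac')
  7 → (7, 'bbaaaacccac')
  8 → (1, 'bbbccabbaaaacccac')
  9 → (2, 'bbccabbaaaacccac')
  10 → (3, 'bccabbaaaacccac')
  11 → (17, 'c')
  12 → (5, 'cabbaaaacccac')
  13 → (15, 'cac')
  14 → (0, 'cbbbccabbaaaacccac')
  15 → (4, 'ccabbaaaacccac')
  16 → (14, 'ccac')
  17 → (13, 'cccac')

SA = [9, 10, 11, 6, 16, 12, 8, 7, 1, 2, 3, 17, 5, 15, 0, 4, 14, 13]
[i] adj suffixes → lcp
  [1] 9/10 → 3 ('aaa')
  [2] 10/11 → 2 ('aa')
  [3] 11/6 → 1 ('a')
  [4] 6/16 → 1 ('a')
  [5] 16/12 → 2 ('ac')
  [6] 12/8 → 0 ('')
  [7] 8/7 → 1 ('b')
  [8] 7/1 → 2 ('bb')
  [9] 1/2 → 2 ('bb')
  [10] 2/3 → 1 ('b')
  [11] 3/17 → 0 ('')
  [12] 17/5 → 1 ('c')
  [13] 5/15 → 2 ('ca')
  [14] 15/0 → 1 ('c')
  [15] 0/4 → 1 ('c')
  [16] 4/14 → 3 ('cca')
  [17] 14/13 → 2 ('cc')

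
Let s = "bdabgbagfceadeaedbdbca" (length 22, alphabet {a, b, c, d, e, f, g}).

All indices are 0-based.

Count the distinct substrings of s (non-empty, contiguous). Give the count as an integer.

sorted suffixes:
  #0 SA[0]=21  'a'
  #1 SA[1]=2  'abgbagfceadeaedbdbca'
  #2 SA[2]=11  'adeaedbdbca'
  #3 SA[3]=14  'aedbdbca'
  #4 SA[4]=6  'agfceadeaedbdbca'
  #5 SA[5]=5  'bagfceadeaedbdbca'
  #6 SA[6]=19  'bca'
  #7 SA[7]=0  'bdabgbagfceadeaedbdbca'
  #8 SA[8]=17  'bdbca'
  #9 SA[9]=3  'bgbagfceadeaedbdbca'
  #10 SA[10]=20  'ca'
  #11 SA[11]=9  'ceadeaedbdbca'
  #12 SA[12]=1  'dabgbagfceadeaedbdbca'
  #13 SA[13]=18  'dbca'
  #14 SA[14]=16  'dbdbca'
  #15 SA[15]=12  'deaedbdbca'
  #16 SA[16]=10  'eadeaedbdbca'
  #17 SA[17]=13  'eaedbdbca'
  #18 SA[18]=15  'edbdbca'
  #19 SA[19]=8  'fceadeaedbdbca'
  #20 SA[20]=4  'gbagfceadeaedbdbca'
  #21 SA[21]=7  'gfceadeaedbdbca'

SA = [21, 2, 11, 14, 6, 5, 19, 0, 17, 3, 20, 9, 1, 18, 16, 12, 10, 13, 15, 8, 4, 7]
rank  pair      lcp
   1  s[21:],s[2:]  1  'a'
   2  s[2:],s[11:]  1  'a'
   3  s[11:],s[14:]  1  'a'
   4  s[14:],s[6:]  1  'a'
   5  s[6:],s[5:]  0  ''
   6  s[5:],s[19:]  1  'b'
   7  s[19:],s[0:]  1  'b'
   8  s[0:],s[17:]  2  'bd'
   9  s[17:],s[3:]  1  'b'
  10  s[3:],s[20:]  0  ''
  11  s[20:],s[9:]  1  'c'
  12  s[9:],s[1:]  0  ''
  13  s[1:],s[18:]  1  'd'
  14  s[18:],s[16:]  2  'db'
  15  s[16:],s[12:]  1  'd'
  16  s[12:],s[10:]  0  ''
  17  s[10:],s[13:]  2  'ea'
  18  s[13:],s[15:]  1  'e'
  19  s[15:],s[8:]  0  ''
  20  s[8:],s[4:]  0  ''
  21  s[4:],s[7:]  1  'g'

n(n+1)/2 = 22·23/2 = 253
Σ LCP = 0 + 1 + 1 + 1 + 1 + 0 + 1 + 1 + 2 + 1 + 0 + 1 + 0 + 1 + 2 + 1 + 0 + 2 + 1 + 0 + 0 + 1 = 18
distinct = 253 − 18 = 235

235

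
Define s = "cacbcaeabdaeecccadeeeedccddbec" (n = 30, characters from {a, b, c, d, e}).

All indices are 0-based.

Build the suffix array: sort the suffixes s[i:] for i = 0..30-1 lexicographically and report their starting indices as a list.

rank→(start, suffix):
  0 → (7, 'abdaeecccadeeeedccddbec')
  1 → (1, 'acbcaeabdaeecccadeeeedccddbec')
  2 → (16, 'adeeeedccddbec')
  3 → (5, 'aeabdaeecccadeeeedccddbec')
  4 → (10, 'aeecccadeeeedccddbec')
  5 → (3, 'bcaeabdaeecccadeeeedccddbec')
  6 → (8, 'bdaeecccadeeeedccddbec')
  7 → (27, 'bec')
  8 → (29, 'c')
  9 → (0, 'cacbcaeabdaeecccadeeeedccddbec')
  10 → (15, 'cadeeeedccddbec')
  11 → (4, 'caeabdaeecccadeeeedccddbec')
  12 → (2, 'cbcaeabdaeecccadeeeedccddbec')
  13 → (14, 'ccadeeeedccddbec')
  14 → (13, 'cccadeeeedccddbec')
  15 → (23, 'ccddbec')
  16 → (24, 'cddbec')
  17 → (9, 'daeecccadeeeedccddbec')
  18 → (26, 'dbec')
  19 → (22, 'dccddbec')
  20 → (25, 'ddbec')
  21 → (17, 'deeeedccddbec')
  22 → (6, 'eabdaeecccadeeeedccddbec')
  23 → (28, 'ec')
  24 → (12, 'ecccadeeeedccddbec')
  25 → (21, 'edccddbec')
  26 → (11, 'eecccadeeeedccddbec')
  27 → (20, 'eedccddbec')
  28 → (19, 'eeedccddbec')
  29 → (18, 'eeeedccddbec')

[7, 1, 16, 5, 10, 3, 8, 27, 29, 0, 15, 4, 2, 14, 13, 23, 24, 9, 26, 22, 25, 17, 6, 28, 12, 21, 11, 20, 19, 18]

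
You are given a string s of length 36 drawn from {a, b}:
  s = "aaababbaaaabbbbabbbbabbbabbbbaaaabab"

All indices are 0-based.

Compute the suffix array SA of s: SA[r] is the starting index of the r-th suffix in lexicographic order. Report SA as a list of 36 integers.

[29, 7, 30, 0, 8, 31, 1, 9, 34, 32, 2, 4, 20, 24, 15, 10, 35, 28, 6, 33, 3, 19, 23, 14, 27, 5, 18, 22, 13, 26, 17, 21, 12, 25, 16, 11]

rank | idx | suffix
   0 |  29 | aaaabab
   1 |   7 | aaaabbbbabbbbabbbabbbbaaaabab
   2 |  30 | aaabab
   3 |   0 | aaababbaaaabbbbabbbbabbbabbbbaaaabab
   4 |   8 | aaabbbbabbbbabbbabbbbaaaabab
   5 |  31 | aabab
   6 |   1 | aababbaaaabbbbabbbbabbbabbbbaaaabab
   7 |   9 | aabbbbabbbbabbbabbbbaaaabab
   8 |  34 | ab
   9 |  32 | abab
  10 |   2 | ababbaaaabbbbabbbbabbbabbbbaaaabab
  11 |   4 | abbaaaabbbbabbbbabbbabbbbaaaabab
  12 |  20 | abbbabbbbaaaabab
  13 |  24 | abbbbaaaabab
  14 |  15 | abbbbabbbabbbbaaaabab
  15 |  10 | abbbbabbbbabbbabbbbaaaabab
  16 |  35 | b
  17 |  28 | baaaabab
  18 |   6 | baaaabbbbabbbbabbbabbbbaaaabab
  19 |  33 | bab
  20 |   3 | babbaaaabbbbabbbbabbbabbbbaaaabab
  21 |  19 | babbbabbbbaaaabab
  22 |  23 | babbbbaaaabab
  23 |  14 | babbbbabbbabbbbaaaabab
  24 |  27 | bbaaaabab
  25 |   5 | bbaaaabbbbabbbbabbbabbbbaaaabab
  26 |  18 | bbabbbabbbbaaaabab
  27 |  22 | bbabbbbaaaabab
  28 |  13 | bbabbbbabbbabbbbaaaabab
  29 |  26 | bbbaaaabab
  30 |  17 | bbbabbbabbbbaaaabab
  31 |  21 | bbbabbbbaaaabab
  32 |  12 | bbbabbbbabbbabbbbaaaabab
  33 |  25 | bbbbaaaabab
  34 |  16 | bbbbabbbabbbbaaaabab
  35 |  11 | bbbbabbbbabbbabbbbaaaabab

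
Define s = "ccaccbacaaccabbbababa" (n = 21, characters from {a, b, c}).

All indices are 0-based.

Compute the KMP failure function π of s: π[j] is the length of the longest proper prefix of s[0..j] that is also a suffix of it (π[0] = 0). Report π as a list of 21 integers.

π[0] = 0
j=1 s[j]='c': π[1]=1 (border 'c')
j=2 s[j]='a': k: 1→0; π[2]=0 (border '')
j=3 s[j]='c': π[3]=1 (border 'c')
j=4 s[j]='c': π[4]=2 (border 'cc')
j=5 s[j]='b': k: 2→1→0; π[5]=0 (border '')
j=6 s[j]='a': π[6]=0 (border '')
j=7 s[j]='c': π[7]=1 (border 'c')
j=8 s[j]='a': k: 1→0; π[8]=0 (border '')
j=9 s[j]='a': π[9]=0 (border '')
j=10 s[j]='c': π[10]=1 (border 'c')
j=11 s[j]='c': π[11]=2 (border 'cc')
j=12 s[j]='a': π[12]=3 (border 'cca')
j=13 s[j]='b': k: 3→0; π[13]=0 (border '')
j=14 s[j]='b': π[14]=0 (border '')
j=15 s[j]='b': π[15]=0 (border '')
j=16 s[j]='a': π[16]=0 (border '')
j=17 s[j]='b': π[17]=0 (border '')
j=18 s[j]='a': π[18]=0 (border '')
j=19 s[j]='b': π[19]=0 (border '')
j=20 s[j]='a': π[20]=0 (border '')

[0, 1, 0, 1, 2, 0, 0, 1, 0, 0, 1, 2, 3, 0, 0, 0, 0, 0, 0, 0, 0]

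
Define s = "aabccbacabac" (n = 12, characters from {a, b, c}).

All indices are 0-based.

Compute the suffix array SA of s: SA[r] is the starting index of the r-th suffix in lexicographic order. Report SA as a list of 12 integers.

[0, 8, 1, 10, 6, 9, 5, 2, 11, 7, 4, 3]

rank | idx | suffix
   0 |   0 | aabccbacabac
   1 |   8 | abac
   2 |   1 | abccbacabac
   3 |  10 | ac
   4 |   6 | acabac
   5 |   9 | bac
   6 |   5 | bacabac
   7 |   2 | bccbacabac
   8 |  11 | c
   9 |   7 | cabac
  10 |   4 | cbacabac
  11 |   3 | ccbacabac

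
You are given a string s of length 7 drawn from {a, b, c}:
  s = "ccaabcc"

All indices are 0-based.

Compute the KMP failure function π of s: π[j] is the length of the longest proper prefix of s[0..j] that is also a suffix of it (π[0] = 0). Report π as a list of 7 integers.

π[0] = 0
j=1 s[j]='c': π[1]=1 (border 'c')
j=2 s[j]='a': k: 1→0; π[2]=0 (border '')
j=3 s[j]='a': π[3]=0 (border '')
j=4 s[j]='b': π[4]=0 (border '')
j=5 s[j]='c': π[5]=1 (border 'c')
j=6 s[j]='c': π[6]=2 (border 'cc')

[0, 1, 0, 0, 0, 1, 2]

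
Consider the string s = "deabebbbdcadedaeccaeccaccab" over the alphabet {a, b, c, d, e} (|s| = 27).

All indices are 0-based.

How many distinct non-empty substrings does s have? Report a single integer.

339

rank→(start, suffix):
  0 → (25, 'ab')
  1 → (2, 'abebbbdcadedaeccaeccaccab')
  2 → (22, 'accab')
  3 → (10, 'adedaeccaeccaccab')
  4 → (18, 'aeccaccab')
  5 → (14, 'aeccaeccaccab')
  6 → (26, 'b')
  7 → (5, 'bbbdcadedaeccaeccaccab')
  8 → (6, 'bbdcadedaeccaeccaccab')
  9 → (7, 'bdcadedaeccaeccaccab')
  10 → (3, 'bebbbdcadedaeccaeccaccab')
  11 → (24, 'cab')
  12 → (21, 'caccab')
  13 → (9, 'cadedaeccaeccaccab')
  14 → (17, 'caeccaccab')
  15 → (23, 'ccab')
  16 → (20, 'ccaccab')
  17 → (16, 'ccaeccaccab')
  18 → (13, 'daeccaeccaccab')
  19 → (8, 'dcadedaeccaeccaccab')
  20 → (0, 'deabebbbdcadedaeccaeccaccab')
  21 → (11, 'dedaeccaeccaccab')
  22 → (1, 'eabebbbdcadedaeccaeccaccab')
  23 → (4, 'ebbbdcadedaeccaeccaccab')
  24 → (19, 'eccaccab')
  25 → (15, 'eccaeccaccab')
  26 → (12, 'edaeccaeccaccab')

SA = [25, 2, 22, 10, 18, 14, 26, 5, 6, 7, 3, 24, 21, 9, 17, 23, 20, 16, 13, 8, 0, 11, 1, 4, 19, 15, 12]
i: (SA[i-1],SA[i]) lcp shared
  1: (25,2) 2 'ab'
  2: (2,22) 1 'a'
  3: (22,10) 1 'a'
  4: (10,18) 1 'a'
  5: (18,14) 5 'aecca'
  6: (14,26) 0 ''
  7: (26,5) 1 'b'
  8: (5,6) 2 'bb'
  9: (6,7) 1 'b'
  10: (7,3) 1 'b'
  11: (3,24) 0 ''
  12: (24,21) 2 'ca'
  13: (21,9) 2 'ca'
  14: (9,17) 2 'ca'
  15: (17,23) 1 'c'
  16: (23,20) 3 'cca'
  17: (20,16) 3 'cca'
  18: (16,13) 0 ''
  19: (13,8) 1 'd'
  20: (8,0) 1 'd'
  21: (0,11) 2 'de'
  22: (11,1) 0 ''
  23: (1,4) 1 'e'
  24: (4,19) 1 'e'
  25: (19,15) 4 'ecca'
  26: (15,12) 1 'e'

n(n+1)/2 = 27·28/2 = 378
Σ LCP = 0 + 2 + 1 + 1 + 1 + 5 + 0 + 1 + 2 + 1 + 1 + 0 + 2 + 2 + 2 + 1 + 3 + 3 + 0 + 1 + 1 + 2 + 0 + 1 + 1 + 4 + 1 = 39
distinct = 378 − 39 = 339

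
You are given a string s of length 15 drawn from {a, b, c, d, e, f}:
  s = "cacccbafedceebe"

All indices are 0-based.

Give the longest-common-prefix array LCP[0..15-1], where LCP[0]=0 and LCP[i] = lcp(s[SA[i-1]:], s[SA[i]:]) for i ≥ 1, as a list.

[0, 1, 0, 1, 0, 1, 1, 2, 1, 0, 0, 1, 1, 1, 0]

rank→(start, suffix):
  0 → (1, 'acccbafedceebe')
  1 → (6, 'afedceebe')
  2 → (5, 'bafedceebe')
  3 → (13, 'be')
  4 → (0, 'cacccbafedceebe')
  5 → (4, 'cbafedceebe')
  6 → (3, 'ccbafedceebe')
  7 → (2, 'cccbafedceebe')
  8 → (10, 'ceebe')
  9 → (9, 'dceebe')
  10 → (14, 'e')
  11 → (12, 'ebe')
  12 → (8, 'edceebe')
  13 → (11, 'eebe')
  14 → (7, 'fedceebe')

SA = [1, 6, 5, 13, 0, 4, 3, 2, 10, 9, 14, 12, 8, 11, 7]
rank  pair      lcp
   1  s[1:],s[6:]  1  'a'
   2  s[6:],s[5:]  0  ''
   3  s[5:],s[13:]  1  'b'
   4  s[13:],s[0:]  0  ''
   5  s[0:],s[4:]  1  'c'
   6  s[4:],s[3:]  1  'c'
   7  s[3:],s[2:]  2  'cc'
   8  s[2:],s[10:]  1  'c'
   9  s[10:],s[9:]  0  ''
  10  s[9:],s[14:]  0  ''
  11  s[14:],s[12:]  1  'e'
  12  s[12:],s[8:]  1  'e'
  13  s[8:],s[11:]  1  'e'
  14  s[11:],s[7:]  0  ''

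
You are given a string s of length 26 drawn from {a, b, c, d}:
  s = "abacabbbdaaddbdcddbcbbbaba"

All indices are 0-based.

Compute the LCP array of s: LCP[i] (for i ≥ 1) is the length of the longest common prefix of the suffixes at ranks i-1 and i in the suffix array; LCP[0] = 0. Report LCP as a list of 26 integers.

sorted suffixes:
  #0 SA[0]=25  'a'
  #1 SA[1]=9  'aaddbdcddbcbbbaba'
  #2 SA[2]=23  'aba'
  #3 SA[3]=0  'abacabbbdaaddbdcddbcbbbaba'
  #4 SA[4]=4  'abbbdaaddbdcddbcbbbaba'
  #5 SA[5]=2  'acabbbdaaddbdcddbcbbbaba'
  #6 SA[6]=10  'addbdcddbcbbbaba'
  #7 SA[7]=24  'ba'
  #8 SA[8]=22  'baba'
  #9 SA[9]=1  'bacabbbdaaddbdcddbcbbbaba'
  #10 SA[10]=21  'bbaba'
  #11 SA[11]=20  'bbbaba'
  #12 SA[12]=5  'bbbdaaddbdcddbcbbbaba'
  #13 SA[13]=6  'bbdaaddbdcddbcbbbaba'
  #14 SA[14]=18  'bcbbbaba'
  #15 SA[15]=7  'bdaaddbdcddbcbbbaba'
  #16 SA[16]=13  'bdcddbcbbbaba'
  #17 SA[17]=3  'cabbbdaaddbdcddbcbbbaba'
  #18 SA[18]=19  'cbbbaba'
  #19 SA[19]=15  'cddbcbbbaba'
  #20 SA[20]=8  'daaddbdcddbcbbbaba'
  #21 SA[21]=17  'dbcbbbaba'
  #22 SA[22]=12  'dbdcddbcbbbaba'
  #23 SA[23]=14  'dcddbcbbbaba'
  #24 SA[24]=16  'ddbcbbbaba'
  #25 SA[25]=11  'ddbdcddbcbbbaba'

SA = [25, 9, 23, 0, 4, 2, 10, 24, 22, 1, 21, 20, 5, 6, 18, 7, 13, 3, 19, 15, 8, 17, 12, 14, 16, 11]
i: (SA[i-1],SA[i]) lcp shared
  1: (25,9) 1 'a'
  2: (9,23) 1 'a'
  3: (23,0) 3 'aba'
  4: (0,4) 2 'ab'
  5: (4,2) 1 'a'
  6: (2,10) 1 'a'
  7: (10,24) 0 ''
  8: (24,22) 2 'ba'
  9: (22,1) 2 'ba'
  10: (1,21) 1 'b'
  11: (21,20) 2 'bb'
  12: (20,5) 3 'bbb'
  13: (5,6) 2 'bb'
  14: (6,18) 1 'b'
  15: (18,7) 1 'b'
  16: (7,13) 2 'bd'
  17: (13,3) 0 ''
  18: (3,19) 1 'c'
  19: (19,15) 1 'c'
  20: (15,8) 0 ''
  21: (8,17) 1 'd'
  22: (17,12) 2 'db'
  23: (12,14) 1 'd'
  24: (14,16) 1 'd'
  25: (16,11) 3 'ddb'

[0, 1, 1, 3, 2, 1, 1, 0, 2, 2, 1, 2, 3, 2, 1, 1, 2, 0, 1, 1, 0, 1, 2, 1, 1, 3]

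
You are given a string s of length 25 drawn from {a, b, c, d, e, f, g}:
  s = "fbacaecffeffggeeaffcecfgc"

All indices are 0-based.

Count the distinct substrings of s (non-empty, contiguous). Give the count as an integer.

rank | idx | suffix
   0 |   2 | acaecffeffggeeaffcecfgc
   1 |   4 | aecffeffggeeaffcecfgc
   2 |  16 | affcecfgc
   3 |   1 | bacaecffeffggeeaffcecfgc
   4 |  24 | c
   5 |   3 | caecffeffggeeaffcecfgc
   6 |  19 | cecfgc
   7 |   6 | cffeffggeeaffcecfgc
   8 |  21 | cfgc
   9 |  15 | eaffcecfgc
  10 |   5 | ecffeffggeeaffcecfgc
  11 |  20 | ecfgc
  12 |  14 | eeaffcecfgc
  13 |   9 | effggeeaffcecfgc
  14 |   0 | fbacaecffeffggeeaffcecfgc
  15 |  18 | fcecfgc
  16 |   8 | feffggeeaffcecfgc
  17 |  17 | ffcecfgc
  18 |   7 | ffeffggeeaffcecfgc
  19 |  10 | ffggeeaffcecfgc
  20 |  22 | fgc
  21 |  11 | fggeeaffcecfgc
  22 |  23 | gc
  23 |  13 | geeaffcecfgc
  24 |  12 | ggeeaffcecfgc

SA = [2, 4, 16, 1, 24, 3, 19, 6, 21, 15, 5, 20, 14, 9, 0, 18, 8, 17, 7, 10, 22, 11, 23, 13, 12]
rank  pair      lcp
   1  s[2:],s[4:]  1  'a'
   2  s[4:],s[16:]  1  'a'
   3  s[16:],s[1:]  0  ''
   4  s[1:],s[24:]  0  ''
   5  s[24:],s[3:]  1  'c'
   6  s[3:],s[19:]  1  'c'
   7  s[19:],s[6:]  1  'c'
   8  s[6:],s[21:]  2  'cf'
   9  s[21:],s[15:]  0  ''
  10  s[15:],s[5:]  1  'e'
  11  s[5:],s[20:]  3  'ecf'
  12  s[20:],s[14:]  1  'e'
  13  s[14:],s[9:]  1  'e'
  14  s[9:],s[0:]  0  ''
  15  s[0:],s[18:]  1  'f'
  16  s[18:],s[8:]  1  'f'
  17  s[8:],s[17:]  1  'f'
  18  s[17:],s[7:]  2  'ff'
  19  s[7:],s[10:]  2  'ff'
  20  s[10:],s[22:]  1  'f'
  21  s[22:],s[11:]  2  'fg'
  22  s[11:],s[23:]  0  ''
  23  s[23:],s[13:]  1  'g'
  24  s[13:],s[12:]  1  'g'

n(n+1)/2 = 25·26/2 = 325
Σ LCP = 0 + 1 + 1 + 0 + 0 + 1 + 1 + 1 + 2 + 0 + 1 + 3 + 1 + 1 + 0 + 1 + 1 + 1 + 2 + 2 + 1 + 2 + 0 + 1 + 1 = 25
distinct = 325 − 25 = 300

300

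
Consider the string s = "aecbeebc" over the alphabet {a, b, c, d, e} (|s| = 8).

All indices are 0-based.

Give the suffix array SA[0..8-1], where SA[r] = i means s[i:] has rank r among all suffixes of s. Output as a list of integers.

rank→(start, suffix):
  0 → (0, 'aecbeebc')
  1 → (6, 'bc')
  2 → (3, 'beebc')
  3 → (7, 'c')
  4 → (2, 'cbeebc')
  5 → (5, 'ebc')
  6 → (1, 'ecbeebc')
  7 → (4, 'eebc')

[0, 6, 3, 7, 2, 5, 1, 4]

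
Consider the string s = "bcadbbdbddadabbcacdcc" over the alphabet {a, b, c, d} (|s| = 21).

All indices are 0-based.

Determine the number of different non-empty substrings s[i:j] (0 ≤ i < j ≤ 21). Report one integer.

rank | idx | suffix
   0 |  12 | abbcacdcc
   1 |  16 | acdcc
   2 |  10 | adabbcacdcc
   3 |   2 | adbbdbddadabbcacdcc
   4 |  13 | bbcacdcc
   5 |   4 | bbdbddadabbcacdcc
   6 |  14 | bcacdcc
   7 |   0 | bcadbbdbddadabbcacdcc
   8 |   5 | bdbddadabbcacdcc
   9 |   7 | bddadabbcacdcc
  10 |  20 | c
  11 |  15 | cacdcc
  12 |   1 | cadbbdbddadabbcacdcc
  13 |  19 | cc
  14 |  17 | cdcc
  15 |  11 | dabbcacdcc
  16 |   9 | dadabbcacdcc
  17 |   3 | dbbdbddadabbcacdcc
  18 |   6 | dbddadabbcacdcc
  19 |  18 | dcc
  20 |   8 | ddadabbcacdcc

SA = [12, 16, 10, 2, 13, 4, 14, 0, 5, 7, 20, 15, 1, 19, 17, 11, 9, 3, 6, 18, 8]
[i] adj suffixes → lcp
  [1] 12/16 → 1 ('a')
  [2] 16/10 → 1 ('a')
  [3] 10/2 → 2 ('ad')
  [4] 2/13 → 0 ('')
  [5] 13/4 → 2 ('bb')
  [6] 4/14 → 1 ('b')
  [7] 14/0 → 3 ('bca')
  [8] 0/5 → 1 ('b')
  [9] 5/7 → 2 ('bd')
  [10] 7/20 → 0 ('')
  [11] 20/15 → 1 ('c')
  [12] 15/1 → 2 ('ca')
  [13] 1/19 → 1 ('c')
  [14] 19/17 → 1 ('c')
  [15] 17/11 → 0 ('')
  [16] 11/9 → 2 ('da')
  [17] 9/3 → 1 ('d')
  [18] 3/6 → 2 ('db')
  [19] 6/18 → 1 ('d')
  [20] 18/8 → 1 ('d')

n(n+1)/2 = 21·22/2 = 231
Σ LCP = 0 + 1 + 1 + 2 + 0 + 2 + 1 + 3 + 1 + 2 + 0 + 1 + 2 + 1 + 1 + 0 + 2 + 1 + 2 + 1 + 1 = 25
distinct = 231 − 25 = 206

206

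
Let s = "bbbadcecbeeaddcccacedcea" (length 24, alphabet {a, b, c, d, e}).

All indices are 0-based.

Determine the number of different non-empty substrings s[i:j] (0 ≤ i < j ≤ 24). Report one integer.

272

rank | idx | suffix
   0 |  23 | a
   1 |  17 | acedcea
   2 |   3 | adcecbeeaddcccacedcea
   3 |  11 | addcccacedcea
   4 |   2 | badcecbeeaddcccacedcea
   5 |   1 | bbadcecbeeaddcccacedcea
   6 |   0 | bbbadcecbeeaddcccacedcea
   7 |   8 | beeaddcccacedcea
   8 |  16 | cacedcea
   9 |   7 | cbeeaddcccacedcea
  10 |  15 | ccacedcea
  11 |  14 | cccacedcea
  12 |  21 | cea
  13 |   5 | cecbeeaddcccacedcea
  14 |  18 | cedcea
  15 |  13 | dcccacedcea
  16 |  20 | dcea
  17 |   4 | dcecbeeaddcccacedcea
  18 |  12 | ddcccacedcea
  19 |  22 | ea
  20 |  10 | eaddcccacedcea
  21 |   6 | ecbeeaddcccacedcea
  22 |  19 | edcea
  23 |   9 | eeaddcccacedcea

SA = [23, 17, 3, 11, 2, 1, 0, 8, 16, 7, 15, 14, 21, 5, 18, 13, 20, 4, 12, 22, 10, 6, 19, 9]
rank  pair      lcp
   1  s[23:],s[17:]  1  'a'
   2  s[17:],s[3:]  1  'a'
   3  s[3:],s[11:]  2  'ad'
   4  s[11:],s[2:]  0  ''
   5  s[2:],s[1:]  1  'b'
   6  s[1:],s[0:]  2  'bb'
   7  s[0:],s[8:]  1  'b'
   8  s[8:],s[16:]  0  ''
   9  s[16:],s[7:]  1  'c'
  10  s[7:],s[15:]  1  'c'
  11  s[15:],s[14:]  2  'cc'
  12  s[14:],s[21:]  1  'c'
  13  s[21:],s[5:]  2  'ce'
  14  s[5:],s[18:]  2  'ce'
  15  s[18:],s[13:]  0  ''
  16  s[13:],s[20:]  2  'dc'
  17  s[20:],s[4:]  3  'dce'
  18  s[4:],s[12:]  1  'd'
  19  s[12:],s[22:]  0  ''
  20  s[22:],s[10:]  2  'ea'
  21  s[10:],s[6:]  1  'e'
  22  s[6:],s[19:]  1  'e'
  23  s[19:],s[9:]  1  'e'

n(n+1)/2 = 24·25/2 = 300
Σ LCP = 0 + 1 + 1 + 2 + 0 + 1 + 2 + 1 + 0 + 1 + 1 + 2 + 1 + 2 + 2 + 0 + 2 + 3 + 1 + 0 + 2 + 1 + 1 + 1 = 28
distinct = 300 − 28 = 272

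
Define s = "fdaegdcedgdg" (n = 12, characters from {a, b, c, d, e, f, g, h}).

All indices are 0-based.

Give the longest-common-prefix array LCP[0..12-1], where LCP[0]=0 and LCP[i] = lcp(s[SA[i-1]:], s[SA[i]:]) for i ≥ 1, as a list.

[0, 0, 0, 1, 1, 2, 0, 1, 0, 0, 1, 2]

rank→(start, suffix):
  0 → (2, 'aegdcedgdg')
  1 → (6, 'cedgdg')
  2 → (1, 'daegdcedgdg')
  3 → (5, 'dcedgdg')
  4 → (10, 'dg')
  5 → (8, 'dgdg')
  6 → (7, 'edgdg')
  7 → (3, 'egdcedgdg')
  8 → (0, 'fdaegdcedgdg')
  9 → (11, 'g')
  10 → (4, 'gdcedgdg')
  11 → (9, 'gdg')

SA = [2, 6, 1, 5, 10, 8, 7, 3, 0, 11, 4, 9]
i: (SA[i-1],SA[i]) lcp shared
  1: (2,6) 0 ''
  2: (6,1) 0 ''
  3: (1,5) 1 'd'
  4: (5,10) 1 'd'
  5: (10,8) 2 'dg'
  6: (8,7) 0 ''
  7: (7,3) 1 'e'
  8: (3,0) 0 ''
  9: (0,11) 0 ''
  10: (11,4) 1 'g'
  11: (4,9) 2 'gd'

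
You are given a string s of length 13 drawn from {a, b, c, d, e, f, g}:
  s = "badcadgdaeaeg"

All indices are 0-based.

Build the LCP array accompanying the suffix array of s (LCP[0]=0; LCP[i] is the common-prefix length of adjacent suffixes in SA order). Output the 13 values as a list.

sorted suffixes:
  #0 SA[0]=1  'adcadgdaeaeg'
  #1 SA[1]=4  'adgdaeaeg'
  #2 SA[2]=8  'aeaeg'
  #3 SA[3]=10  'aeg'
  #4 SA[4]=0  'badcadgdaeaeg'
  #5 SA[5]=3  'cadgdaeaeg'
  #6 SA[6]=7  'daeaeg'
  #7 SA[7]=2  'dcadgdaeaeg'
  #8 SA[8]=5  'dgdaeaeg'
  #9 SA[9]=9  'eaeg'
  #10 SA[10]=11  'eg'
  #11 SA[11]=12  'g'
  #12 SA[12]=6  'gdaeaeg'

SA = [1, 4, 8, 10, 0, 3, 7, 2, 5, 9, 11, 12, 6]
[i] adj suffixes → lcp
  [1] 1/4 → 2 ('ad')
  [2] 4/8 → 1 ('a')
  [3] 8/10 → 2 ('ae')
  [4] 10/0 → 0 ('')
  [5] 0/3 → 0 ('')
  [6] 3/7 → 0 ('')
  [7] 7/2 → 1 ('d')
  [8] 2/5 → 1 ('d')
  [9] 5/9 → 0 ('')
  [10] 9/11 → 1 ('e')
  [11] 11/12 → 0 ('')
  [12] 12/6 → 1 ('g')

[0, 2, 1, 2, 0, 0, 0, 1, 1, 0, 1, 0, 1]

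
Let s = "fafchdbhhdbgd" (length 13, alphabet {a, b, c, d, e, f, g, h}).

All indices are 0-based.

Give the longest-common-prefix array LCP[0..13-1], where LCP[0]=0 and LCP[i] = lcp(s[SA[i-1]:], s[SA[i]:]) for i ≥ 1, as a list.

rank→(start, suffix):
  0 → (1, 'afchdbhhdbgd')
  1 → (10, 'bgd')
  2 → (6, 'bhhdbgd')
  3 → (3, 'chdbhhdbgd')
  4 → (12, 'd')
  5 → (9, 'dbgd')
  6 → (5, 'dbhhdbgd')
  7 → (0, 'fafchdbhhdbgd')
  8 → (2, 'fchdbhhdbgd')
  9 → (11, 'gd')
  10 → (8, 'hdbgd')
  11 → (4, 'hdbhhdbgd')
  12 → (7, 'hhdbgd')

SA = [1, 10, 6, 3, 12, 9, 5, 0, 2, 11, 8, 4, 7]
i: (SA[i-1],SA[i]) lcp shared
  1: (1,10) 0 ''
  2: (10,6) 1 'b'
  3: (6,3) 0 ''
  4: (3,12) 0 ''
  5: (12,9) 1 'd'
  6: (9,5) 2 'db'
  7: (5,0) 0 ''
  8: (0,2) 1 'f'
  9: (2,11) 0 ''
  10: (11,8) 0 ''
  11: (8,4) 3 'hdb'
  12: (4,7) 1 'h'

[0, 0, 1, 0, 0, 1, 2, 0, 1, 0, 0, 3, 1]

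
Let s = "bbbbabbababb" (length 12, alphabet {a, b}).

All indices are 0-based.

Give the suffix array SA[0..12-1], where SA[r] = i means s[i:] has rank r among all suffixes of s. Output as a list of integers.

[7, 9, 4, 11, 6, 8, 3, 10, 5, 2, 1, 0]

sorted suffixes:
  #0 SA[0]=7  'ababb'
  #1 SA[1]=9  'abb'
  #2 SA[2]=4  'abbababb'
  #3 SA[3]=11  'b'
  #4 SA[4]=6  'bababb'
  #5 SA[5]=8  'babb'
  #6 SA[6]=3  'babbababb'
  #7 SA[7]=10  'bb'
  #8 SA[8]=5  'bbababb'
  #9 SA[9]=2  'bbabbababb'
  #10 SA[10]=1  'bbbabbababb'
  #11 SA[11]=0  'bbbbabbababb'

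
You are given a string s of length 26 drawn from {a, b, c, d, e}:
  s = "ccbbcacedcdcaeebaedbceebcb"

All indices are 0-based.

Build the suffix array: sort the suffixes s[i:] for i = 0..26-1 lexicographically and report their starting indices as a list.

[5, 16, 12, 25, 15, 2, 3, 23, 19, 4, 11, 24, 1, 0, 9, 6, 20, 18, 10, 8, 14, 22, 17, 7, 13, 21]

rank | idx | suffix
   0 |   5 | acedcdcaeebaedbceebcb
   1 |  16 | aedbceebcb
   2 |  12 | aeebaedbceebcb
   3 |  25 | b
   4 |  15 | baedbceebcb
   5 |   2 | bbcacedcdcaeebaedbceebcb
   6 |   3 | bcacedcdcaeebaedbceebcb
   7 |  23 | bcb
   8 |  19 | bceebcb
   9 |   4 | cacedcdcaeebaedbceebcb
  10 |  11 | caeebaedbceebcb
  11 |  24 | cb
  12 |   1 | cbbcacedcdcaeebaedbceebcb
  13 |   0 | ccbbcacedcdcaeebaedbceebcb
  14 |   9 | cdcaeebaedbceebcb
  15 |   6 | cedcdcaeebaedbceebcb
  16 |  20 | ceebcb
  17 |  18 | dbceebcb
  18 |  10 | dcaeebaedbceebcb
  19 |   8 | dcdcaeebaedbceebcb
  20 |  14 | ebaedbceebcb
  21 |  22 | ebcb
  22 |  17 | edbceebcb
  23 |   7 | edcdcaeebaedbceebcb
  24 |  13 | eebaedbceebcb
  25 |  21 | eebcb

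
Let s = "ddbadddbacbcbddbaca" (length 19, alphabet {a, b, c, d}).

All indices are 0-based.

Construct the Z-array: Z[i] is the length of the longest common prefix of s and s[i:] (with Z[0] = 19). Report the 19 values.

[19, 1, 0, 0, 2, 4, 1, 0, 0, 0, 0, 0, 0, 4, 1, 0, 0, 0, 0]

Z[0]=19
i=1: outside box; Z[1]=1 scan→box=[1,2)
i=2: outside box; Z[2]=0
i=3: outside box; Z[3]=0
i=4: outside box; Z[4]=2 scan→box=[4,6)
i=5: min(r-i=1, Z[1]=1)=1; Z[5]=4 scan→box=[5,9)
i=6: min(r-i=3, Z[1]=1)=1; Z[6]=1
i=7: min(r-i=2, Z[2]=0)=0; Z[7]=0
i=8: min(r-i=1, Z[3]=0)=0; Z[8]=0
i=9: outside box; Z[9]=0
i=10: outside box; Z[10]=0
i=11: outside box; Z[11]=0
i=12: outside box; Z[12]=0
i=13: outside box; Z[13]=4 scan→box=[13,17)
i=14: min(r-i=3, Z[1]=1)=1; Z[14]=1
i=15: min(r-i=2, Z[2]=0)=0; Z[15]=0
i=16: min(r-i=1, Z[3]=0)=0; Z[16]=0
i=17: outside box; Z[17]=0
i=18: outside box; Z[18]=0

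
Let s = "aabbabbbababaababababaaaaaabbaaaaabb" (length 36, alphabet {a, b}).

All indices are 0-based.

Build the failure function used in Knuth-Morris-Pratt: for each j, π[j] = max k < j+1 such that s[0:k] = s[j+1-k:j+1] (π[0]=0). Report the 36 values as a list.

[0, 1, 0, 0, 1, 0, 0, 0, 1, 0, 1, 0, 1, 2, 3, 1, 0, 1, 0, 1, 0, 1, 2, 2, 2, 2, 2, 3, 4, 5, 2, 2, 2, 2, 3, 4]

π[0] = 0
j=1 s[j]='a': π[1]=1 (border 'a')
j=2 s[j]='b': k: 1→0; π[2]=0 (border '')
j=3 s[j]='b': π[3]=0 (border '')
j=4 s[j]='a': π[4]=1 (border 'a')
j=5 s[j]='b': k: 1→0; π[5]=0 (border '')
j=6 s[j]='b': π[6]=0 (border '')
j=7 s[j]='b': π[7]=0 (border '')
j=8 s[j]='a': π[8]=1 (border 'a')
j=9 s[j]='b': k: 1→0; π[9]=0 (border '')
j=10 s[j]='a': π[10]=1 (border 'a')
j=11 s[j]='b': k: 1→0; π[11]=0 (border '')
j=12 s[j]='a': π[12]=1 (border 'a')
j=13 s[j]='a': π[13]=2 (border 'aa')
j=14 s[j]='b': π[14]=3 (border 'aab')
j=15 s[j]='a': k: 3→0; π[15]=1 (border 'a')
j=16 s[j]='b': k: 1→0; π[16]=0 (border '')
j=17 s[j]='a': π[17]=1 (border 'a')
j=18 s[j]='b': k: 1→0; π[18]=0 (border '')
j=19 s[j]='a': π[19]=1 (border 'a')
j=20 s[j]='b': k: 1→0; π[20]=0 (border '')
j=21 s[j]='a': π[21]=1 (border 'a')
j=22 s[j]='a': π[22]=2 (border 'aa')
j=23 s[j]='a': k: 2→1; π[23]=2 (border 'aa')
j=24 s[j]='a': k: 2→1; π[24]=2 (border 'aa')
j=25 s[j]='a': k: 2→1; π[25]=2 (border 'aa')
j=26 s[j]='a': k: 2→1; π[26]=2 (border 'aa')
j=27 s[j]='b': π[27]=3 (border 'aab')
j=28 s[j]='b': π[28]=4 (border 'aabb')
j=29 s[j]='a': π[29]=5 (border 'aabba')
j=30 s[j]='a': k: 5→1; π[30]=2 (border 'aa')
j=31 s[j]='a': k: 2→1; π[31]=2 (border 'aa')
j=32 s[j]='a': k: 2→1; π[32]=2 (border 'aa')
j=33 s[j]='a': k: 2→1; π[33]=2 (border 'aa')
j=34 s[j]='b': π[34]=3 (border 'aab')
j=35 s[j]='b': π[35]=4 (border 'aabb')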